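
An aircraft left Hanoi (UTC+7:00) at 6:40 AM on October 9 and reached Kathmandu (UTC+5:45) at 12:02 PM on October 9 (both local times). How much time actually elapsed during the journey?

6 hours 37 minutes

Departure in UTC: 6:40 AM − 7:00 = 11:40 PM on Oct 8.
Arrival in UTC: 12:02 PM − 5:45 = 6:17 AM on Oct 9.
Elapsed = 6:17 AM − 11:40 PM (+1 day) = 6 hours 37 minutes.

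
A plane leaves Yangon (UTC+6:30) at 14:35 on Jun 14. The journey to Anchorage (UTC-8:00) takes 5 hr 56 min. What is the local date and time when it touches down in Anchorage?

Convert departure to UTC: 14:35 − 6:30 = 08:05 UTC on Jun 14.
Add 5 hours and 56 minutes travel time → 14:01 UTC.
Anchorage is UTC−8:00, so local arrival = 14:01 − 8:00 = 06:01 on Jun 14.

06:01 on June 14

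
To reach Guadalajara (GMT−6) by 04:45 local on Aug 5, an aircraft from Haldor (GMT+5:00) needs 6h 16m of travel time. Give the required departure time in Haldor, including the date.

09:29 on Aug 5

Target arrival in UTC: 04:45 + 6:00 = 10:45 on Aug 5.
Subtract 6 hours and 16 minutes → departure 04:29 UTC on Aug 5.
Haldor is UTC+5:00: 04:29 + 5:00 = 09:29 on Aug 5.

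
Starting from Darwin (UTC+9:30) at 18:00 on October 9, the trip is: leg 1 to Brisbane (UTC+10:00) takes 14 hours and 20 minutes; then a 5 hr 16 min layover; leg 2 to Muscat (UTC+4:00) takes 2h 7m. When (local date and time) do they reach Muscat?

10:13 on Oct 10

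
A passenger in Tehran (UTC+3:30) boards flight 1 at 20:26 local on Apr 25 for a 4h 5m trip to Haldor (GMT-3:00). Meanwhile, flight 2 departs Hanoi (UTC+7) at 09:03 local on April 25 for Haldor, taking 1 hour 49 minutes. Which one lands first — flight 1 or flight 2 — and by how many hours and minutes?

Flight 1 in UTC: 20:26 − 3:30 = 16:56 on Apr 25.
+4 hours and 5 minutes → arrive 21:01 UTC on Apr 25.
Flight 2 in UTC: 09:03 − 7:00 = 02:03 on Apr 25.
+1 hour 49 minutes → arrive 03:52 UTC on Apr 25.
Flight 2 lands earlier by 17 hours 9 minutes.

the second, by 17 hours 9 minutes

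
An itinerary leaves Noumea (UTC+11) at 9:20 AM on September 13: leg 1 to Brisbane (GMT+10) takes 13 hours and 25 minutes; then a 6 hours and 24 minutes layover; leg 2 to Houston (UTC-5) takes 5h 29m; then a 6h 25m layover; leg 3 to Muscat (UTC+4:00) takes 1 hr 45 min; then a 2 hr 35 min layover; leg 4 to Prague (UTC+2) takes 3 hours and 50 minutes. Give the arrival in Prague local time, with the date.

4:13 PM on September 14

Convert departure to UTC: 9:20 AM − 11:00 = 10:20 PM UTC on Sep 12.
Add 13 hours and 25 minutes leg 1 → 11:45 AM UTC (Sep 13).
Add 6 hours and 24 minutes layover in Brisbane → 6:09 PM UTC.
Add 5 hours 29 minutes leg 2 → 11:38 PM UTC.
Add 6 hours 25 minutes layover in Houston → 6:03 AM UTC (Sep 14).
Add 1 hour 45 minutes leg 3 → 7:48 AM UTC.
Add 2 hours and 35 minutes layover in Muscat → 10:23 AM UTC.
Add 3 hours 50 minutes leg 4 → 2:13 PM UTC.
Prague is UTC+2:00, so local arrival = 2:13 PM + 2:00 = 4:13 PM on Sep 14.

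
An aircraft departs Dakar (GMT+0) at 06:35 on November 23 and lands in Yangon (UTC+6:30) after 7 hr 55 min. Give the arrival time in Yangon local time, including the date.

21:00 on Nov 23

Dakar is at UTC+0, so departure is already 06:35 UTC on Nov 23.
Add 7 hours 55 minutes travel time → 14:30 UTC.
Yangon is UTC+6:30, so local arrival = 14:30 + 6:30 = 21:00 on Nov 23.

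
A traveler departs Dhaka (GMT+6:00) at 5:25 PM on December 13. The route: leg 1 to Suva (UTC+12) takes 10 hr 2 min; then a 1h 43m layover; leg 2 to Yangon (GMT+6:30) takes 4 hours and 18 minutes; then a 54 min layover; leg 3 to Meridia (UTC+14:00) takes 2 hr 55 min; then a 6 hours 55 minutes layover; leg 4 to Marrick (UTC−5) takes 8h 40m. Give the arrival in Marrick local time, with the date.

Convert departure to UTC: 5:25 PM − 6:00 = 11:25 AM UTC on Dec 13.
Add 10 hours and 2 minutes leg 1 → 9:27 PM UTC.
Add 1 hour and 43 minutes layover in Suva → 11:10 PM UTC.
Add 4 hours and 18 minutes leg 2 → 3:28 AM UTC (Dec 14).
Add 54 minutes layover in Yangon → 4:22 AM UTC.
Add 2 hours and 55 minutes leg 3 → 7:17 AM UTC.
Add 6 hours 55 minutes layover in Meridia → 2:12 PM UTC.
Add 8 hours 40 minutes leg 4 → 10:52 PM UTC.
Marrick is UTC−5:00, so local arrival = 10:52 PM − 5:00 = 5:52 PM on Dec 14.

5:52 PM on December 14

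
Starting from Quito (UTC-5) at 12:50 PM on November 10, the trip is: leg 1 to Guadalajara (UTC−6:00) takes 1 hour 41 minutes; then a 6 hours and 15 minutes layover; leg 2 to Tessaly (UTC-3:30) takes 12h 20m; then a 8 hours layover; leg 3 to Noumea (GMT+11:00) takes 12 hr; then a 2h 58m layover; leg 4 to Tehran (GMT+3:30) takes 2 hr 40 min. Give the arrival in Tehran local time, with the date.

Convert departure to UTC: 12:50 PM + 5:00 = 5:50 PM UTC on Nov 10.
Add 1 hour 41 minutes leg 1 → 7:31 PM UTC.
Add 6 hours and 15 minutes layover in Guadalajara → 1:46 AM UTC (Nov 11).
Add 12 hours 20 minutes leg 2 → 2:06 PM UTC.
Add 8 hours layover in Tessaly → 10:06 PM UTC.
Add 12 hours leg 3 → 10:06 AM UTC (Nov 12).
Add 2 hours 58 minutes layover in Noumea → 1:04 PM UTC.
Add 2 hours 40 minutes leg 4 → 3:44 PM UTC.
Tehran is UTC+3:30, so local arrival = 3:44 PM + 3:30 = 7:14 PM on Nov 12.

7:14 PM on Nov 12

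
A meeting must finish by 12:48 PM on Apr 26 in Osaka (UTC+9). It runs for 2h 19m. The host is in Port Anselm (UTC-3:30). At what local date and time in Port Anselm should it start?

Target end time in UTC: 12:48 PM − 9:00 = 3:48 AM on Apr 26.
Subtract 2 hours and 19 minutes → start 1:29 AM UTC on Apr 26.
Port Anselm is UTC−3:30: 1:29 AM − 3:30 = 9:59 PM on Apr 25.

9:59 PM on April 25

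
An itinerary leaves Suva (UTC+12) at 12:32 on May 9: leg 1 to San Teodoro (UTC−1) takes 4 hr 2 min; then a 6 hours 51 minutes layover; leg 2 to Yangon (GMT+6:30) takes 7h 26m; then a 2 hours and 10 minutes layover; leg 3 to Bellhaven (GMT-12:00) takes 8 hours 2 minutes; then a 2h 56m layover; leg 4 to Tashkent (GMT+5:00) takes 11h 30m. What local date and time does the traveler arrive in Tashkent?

00:29 on May 11

Convert departure to UTC: 12:32 − 12:00 = 00:32 UTC on May 9.
Add 4 hours 2 minutes leg 1 → 04:34 UTC.
Add 6 hours and 51 minutes layover in San Teodoro → 11:25 UTC.
Add 7 hours and 26 minutes leg 2 → 18:51 UTC.
Add 2 hours 10 minutes layover in Yangon → 21:01 UTC.
Add 8 hours 2 minutes leg 3 → 05:03 UTC (May 10).
Add 2 hours 56 minutes layover in Bellhaven → 07:59 UTC.
Add 11 hours 30 minutes leg 4 → 19:29 UTC.
Tashkent is UTC+5:00, so local arrival = 19:29 + 5:00 = 00:29 on May 11.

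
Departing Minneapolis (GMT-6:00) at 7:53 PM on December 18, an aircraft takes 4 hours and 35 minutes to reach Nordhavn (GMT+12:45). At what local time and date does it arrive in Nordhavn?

Nordhavn is 18:45 ahead of Minneapolis.
After 4 hours and 35 minutes it is 12:28 AM (Dec 19) in Minneapolis.
Shift by the zone difference: 12:28 AM + 18:45 = 7:13 PM on Dec 19 in Nordhavn.

7:13 PM on December 19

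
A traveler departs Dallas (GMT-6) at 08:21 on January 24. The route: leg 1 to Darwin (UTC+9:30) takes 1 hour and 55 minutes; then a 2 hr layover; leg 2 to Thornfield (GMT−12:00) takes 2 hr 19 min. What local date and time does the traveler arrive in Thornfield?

08:35 on January 24

Convert departure to UTC: 08:21 + 6:00 = 14:21 UTC on Jan 24.
Add 1 hour 55 minutes leg 1 → 16:16 UTC.
Add 2 hours layover in Darwin → 18:16 UTC.
Add 2 hours and 19 minutes leg 2 → 20:35 UTC.
Thornfield is UTC−12:00, so local arrival = 20:35 − 12:00 = 08:35 on Jan 24.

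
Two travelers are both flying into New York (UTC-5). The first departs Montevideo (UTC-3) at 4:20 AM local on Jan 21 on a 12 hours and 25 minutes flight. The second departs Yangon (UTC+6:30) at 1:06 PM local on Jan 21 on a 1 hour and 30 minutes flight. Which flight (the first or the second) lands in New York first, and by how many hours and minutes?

the second, by 11 hours 39 minutes

Flight 1 in UTC: 4:20 AM + 3:00 = 7:20 AM on Jan 21.
+12 hours 25 minutes → arrive 7:45 PM UTC on Jan 21.
Flight 2 in UTC: 1:06 PM − 6:30 = 6:36 AM on Jan 21.
+1 hour 30 minutes → arrive 8:06 AM UTC on Jan 21.
Flight 2 lands earlier by 11 hours 39 minutes.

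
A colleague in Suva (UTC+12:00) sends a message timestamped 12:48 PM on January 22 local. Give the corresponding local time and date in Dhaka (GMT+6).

6:48 AM on January 22

Dhaka is 6:00 behind Suva.
Shift by the zone difference: 12:48 PM − 6:00 = 6:48 AM on Jan 22 in Dhaka.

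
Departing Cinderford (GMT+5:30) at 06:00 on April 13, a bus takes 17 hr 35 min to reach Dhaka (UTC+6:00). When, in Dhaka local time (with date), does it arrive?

00:05 on April 14

Dhaka is 0:30 ahead of Cinderford.
After 17 hours 35 minutes it is 23:35 in Cinderford.
Shift by the zone difference: 23:35 + 0:30 = 00:05 on Apr 14 in Dhaka.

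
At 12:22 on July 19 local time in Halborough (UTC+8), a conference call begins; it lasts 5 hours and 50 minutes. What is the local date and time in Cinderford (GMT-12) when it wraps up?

Convert start to UTC: 12:22 − 8:00 = 04:22 UTC on Jul 19.
Add 5 hours and 50 minutes duration → 10:12 UTC.
Cinderford is UTC−12:00, so local end time = 10:12 − 12:00 = 22:12 on Jul 18.

22:12 on July 18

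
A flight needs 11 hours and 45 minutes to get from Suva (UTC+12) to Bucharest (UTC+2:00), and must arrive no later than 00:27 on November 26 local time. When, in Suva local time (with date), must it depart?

Target arrival in UTC: 00:27 − 2:00 = 22:27 on Nov 25.
Subtract 11 hours and 45 minutes → departure 10:42 UTC on Nov 25.
Suva is UTC+12:00: 10:42 + 12:00 = 22:42 on Nov 25.

22:42 on November 25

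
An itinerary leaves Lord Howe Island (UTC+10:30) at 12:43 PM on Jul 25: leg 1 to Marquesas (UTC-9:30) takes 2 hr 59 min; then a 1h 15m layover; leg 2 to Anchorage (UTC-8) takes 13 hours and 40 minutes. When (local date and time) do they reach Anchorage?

Convert departure to UTC: 12:43 PM − 10:30 = 2:13 AM UTC on Jul 25.
Add 2 hours 59 minutes leg 1 → 5:12 AM UTC.
Add 1 hour and 15 minutes layover in Marquesas → 6:27 AM UTC.
Add 13 hours and 40 minutes leg 2 → 8:07 PM UTC.
Anchorage is UTC−8:00, so local arrival = 8:07 PM − 8:00 = 12:07 PM on Jul 25.

12:07 PM on Jul 25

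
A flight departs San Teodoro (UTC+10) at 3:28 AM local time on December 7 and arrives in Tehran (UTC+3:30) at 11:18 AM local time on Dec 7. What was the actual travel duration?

14 hours 20 minutes

Departure in UTC: 3:28 AM − 10:00 = 5:28 PM on Dec 6.
Arrival in UTC: 11:18 AM − 3:30 = 7:48 AM on Dec 7.
Elapsed = 7:48 AM − 5:28 PM (+1 day) = 14 hours 20 minutes.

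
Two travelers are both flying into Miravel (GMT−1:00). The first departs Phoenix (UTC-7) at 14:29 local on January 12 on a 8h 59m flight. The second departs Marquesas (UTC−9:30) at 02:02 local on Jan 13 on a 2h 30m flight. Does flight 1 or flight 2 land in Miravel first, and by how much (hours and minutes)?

Flight 1 in UTC: 14:29 + 7:00 = 21:29 on Jan 12.
+8 hours and 59 minutes → arrive 06:28 UTC on Jan 13.
Flight 2 in UTC: 02:02 + 9:30 = 11:32 on Jan 13.
+2 hours and 30 minutes → arrive 14:02 UTC on Jan 13.
Flight 1 lands earlier by 7 hours 34 minutes.

the first, by 7 hours 34 minutes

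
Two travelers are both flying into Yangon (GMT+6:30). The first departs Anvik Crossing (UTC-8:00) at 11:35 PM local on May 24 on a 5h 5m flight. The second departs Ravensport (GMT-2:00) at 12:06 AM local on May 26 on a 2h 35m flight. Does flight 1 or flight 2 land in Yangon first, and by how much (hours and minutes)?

Flight 1 in UTC: 11:35 PM + 8:00 = 7:35 AM on May 25.
+5 hours 5 minutes → arrive 12:40 PM UTC on May 25.
Flight 2 in UTC: 12:06 AM + 2:00 = 2:06 AM on May 26.
+2 hours 35 minutes → arrive 4:41 AM UTC on May 26.
Flight 1 lands earlier by 16 hours 1 minute.

the first, by 16 hours 1 minute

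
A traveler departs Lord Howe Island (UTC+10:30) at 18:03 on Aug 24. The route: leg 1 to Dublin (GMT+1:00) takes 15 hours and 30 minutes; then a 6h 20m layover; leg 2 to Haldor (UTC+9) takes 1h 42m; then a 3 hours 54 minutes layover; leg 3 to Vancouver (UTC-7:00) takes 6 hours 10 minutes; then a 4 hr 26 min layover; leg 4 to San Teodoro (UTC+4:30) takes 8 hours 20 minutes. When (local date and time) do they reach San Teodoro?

10:25 on Aug 26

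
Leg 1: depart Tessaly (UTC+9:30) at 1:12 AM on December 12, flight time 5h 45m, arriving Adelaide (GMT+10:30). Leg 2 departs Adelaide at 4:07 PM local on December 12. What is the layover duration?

Convert departure to UTC: 1:12 AM − 9:30 = 3:42 PM UTC on Dec 11.
Add 5 hours and 45 minutes flight time → 9:27 PM UTC.
Adelaide is UTC+10:30, so local arrival = 9:27 PM + 10:30 = 7:57 AM on Dec 12.
Layover = 4:07 PM − 7:57 AM = 8 hours 10 minutes.

8 hours 10 minutes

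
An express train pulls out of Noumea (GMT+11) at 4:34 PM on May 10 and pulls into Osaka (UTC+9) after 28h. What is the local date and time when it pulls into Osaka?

Convert departure to UTC: 4:34 PM − 11:00 = 5:34 AM UTC on May 10.
Add 28 hours travel time → 9:34 AM UTC (May 11).
Osaka is UTC+9:00, so local arrival = 9:34 AM + 9:00 = 6:34 PM on May 11.

6:34 PM on May 11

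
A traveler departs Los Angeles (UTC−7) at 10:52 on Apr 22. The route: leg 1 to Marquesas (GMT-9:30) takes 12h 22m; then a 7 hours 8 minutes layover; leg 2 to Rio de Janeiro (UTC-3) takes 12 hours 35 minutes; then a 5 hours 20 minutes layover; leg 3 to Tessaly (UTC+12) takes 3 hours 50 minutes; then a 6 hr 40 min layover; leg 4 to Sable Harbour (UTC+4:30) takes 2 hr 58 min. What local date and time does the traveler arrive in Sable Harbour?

Convert departure to UTC: 10:52 + 7:00 = 17:52 UTC on Apr 22.
Add 12 hours 22 minutes leg 1 → 06:14 UTC (Apr 23).
Add 7 hours 8 minutes layover in Marquesas → 13:22 UTC.
Add 12 hours and 35 minutes leg 2 → 01:57 UTC (Apr 24).
Add 5 hours 20 minutes layover in Rio de Janeiro → 07:17 UTC.
Add 3 hours and 50 minutes leg 3 → 11:07 UTC.
Add 6 hours and 40 minutes layover in Tessaly → 17:47 UTC.
Add 2 hours 58 minutes leg 4 → 20:45 UTC.
Sable Harbour is UTC+4:30, so local arrival = 20:45 + 4:30 = 01:15 on Apr 25.

01:15 on April 25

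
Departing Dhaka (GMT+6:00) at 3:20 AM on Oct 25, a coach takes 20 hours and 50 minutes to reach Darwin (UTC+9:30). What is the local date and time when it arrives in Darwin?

3:40 AM on October 26

Convert departure to UTC: 3:20 AM − 6:00 = 9:20 PM UTC on Oct 24.
Add 20 hours 50 minutes travel time → 6:10 PM UTC (Oct 25).
Darwin is UTC+9:30, so local arrival = 6:10 PM + 9:30 = 3:40 AM on Oct 26.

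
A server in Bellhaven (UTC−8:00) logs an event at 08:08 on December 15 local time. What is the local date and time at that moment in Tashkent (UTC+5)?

21:08 on December 15

Tashkent is 13:00 ahead of Bellhaven.
Shift by the zone difference: 08:08 + 13:00 = 21:08 on Dec 15 in Tashkent.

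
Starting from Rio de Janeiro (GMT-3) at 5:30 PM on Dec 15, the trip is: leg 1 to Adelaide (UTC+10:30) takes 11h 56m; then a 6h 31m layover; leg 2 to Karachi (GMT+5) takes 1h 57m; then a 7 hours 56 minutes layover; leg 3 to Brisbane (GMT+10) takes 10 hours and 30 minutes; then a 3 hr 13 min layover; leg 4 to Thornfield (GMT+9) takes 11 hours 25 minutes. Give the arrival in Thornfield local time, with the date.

10:58 AM on December 18

Convert departure to UTC: 5:30 PM + 3:00 = 8:30 PM UTC on Dec 15.
Add 11 hours 56 minutes leg 1 → 8:26 AM UTC (Dec 16).
Add 6 hours and 31 minutes layover in Adelaide → 2:57 PM UTC.
Add 1 hour 57 minutes leg 2 → 4:54 PM UTC.
Add 7 hours and 56 minutes layover in Karachi → 12:50 AM UTC (Dec 17).
Add 10 hours 30 minutes leg 3 → 11:20 AM UTC.
Add 3 hours and 13 minutes layover in Brisbane → 2:33 PM UTC.
Add 11 hours and 25 minutes leg 4 → 1:58 AM UTC (Dec 18).
Thornfield is UTC+9:00, so local arrival = 1:58 AM + 9:00 = 10:58 AM on Dec 18.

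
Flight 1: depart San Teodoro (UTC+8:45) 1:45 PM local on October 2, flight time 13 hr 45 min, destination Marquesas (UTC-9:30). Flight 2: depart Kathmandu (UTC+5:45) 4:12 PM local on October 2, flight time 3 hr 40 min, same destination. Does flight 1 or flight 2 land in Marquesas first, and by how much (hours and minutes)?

Flight 1 in UTC: 1:45 PM − 8:45 = 5:00 AM on Oct 2.
+13 hours 45 minutes → arrive 6:45 PM UTC on Oct 2.
Flight 2 in UTC: 4:12 PM − 5:45 = 10:27 AM on Oct 2.
+3 hours 40 minutes → arrive 2:07 PM UTC on Oct 2.
Flight 2 lands earlier by 4 hours 38 minutes.

the second, by 4 hours 38 minutes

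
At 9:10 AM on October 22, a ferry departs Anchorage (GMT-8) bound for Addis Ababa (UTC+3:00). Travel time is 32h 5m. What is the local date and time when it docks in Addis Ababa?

4:15 AM on Oct 24

Convert departure to UTC: 9:10 AM + 8:00 = 5:10 PM UTC on Oct 22.
Add 32 hours and 5 minutes travel time → 1:15 AM UTC (Oct 24).
Addis Ababa is UTC+3:00, so local arrival = 1:15 AM + 3:00 = 4:15 AM on Oct 24.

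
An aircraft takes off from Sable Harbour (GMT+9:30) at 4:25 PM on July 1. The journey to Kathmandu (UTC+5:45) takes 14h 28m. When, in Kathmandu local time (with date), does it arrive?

3:08 AM on July 2

Convert departure to UTC: 4:25 PM − 9:30 = 6:55 AM UTC on Jul 1.
Add 14 hours 28 minutes travel time → 9:23 PM UTC.
Kathmandu is UTC+5:45, so local arrival = 9:23 PM + 5:45 = 3:08 AM on Jul 2.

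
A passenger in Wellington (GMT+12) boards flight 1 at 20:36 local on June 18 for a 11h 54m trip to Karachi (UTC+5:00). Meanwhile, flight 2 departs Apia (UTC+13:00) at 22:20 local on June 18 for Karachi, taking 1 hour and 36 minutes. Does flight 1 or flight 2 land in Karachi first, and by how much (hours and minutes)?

the second, by 9 hours 34 minutes

Flight 1 in UTC: 20:36 − 12:00 = 08:36 on Jun 18.
+11 hours and 54 minutes → arrive 20:30 UTC on Jun 18.
Flight 2 in UTC: 22:20 − 13:00 = 09:20 on Jun 18.
+1 hour and 36 minutes → arrive 10:56 UTC on Jun 18.
Flight 2 lands earlier by 9 hours 34 minutes.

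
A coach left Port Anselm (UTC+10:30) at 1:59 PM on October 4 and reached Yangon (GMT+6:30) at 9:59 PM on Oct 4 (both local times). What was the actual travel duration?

12 hours

Departure in UTC: 1:59 PM − 10:30 = 3:29 AM on Oct 4.
Arrival in UTC: 9:59 PM − 6:30 = 3:29 PM on Oct 4.
Elapsed = 3:29 PM − 3:29 AM = 12 hours.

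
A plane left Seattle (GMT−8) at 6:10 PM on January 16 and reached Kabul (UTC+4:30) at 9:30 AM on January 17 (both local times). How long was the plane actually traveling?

2 hours 50 minutes

Departure in UTC: 6:10 PM + 8:00 = 2:10 AM on Jan 17.
Arrival in UTC: 9:30 AM − 4:30 = 5:00 AM on Jan 17.
Elapsed = 5:00 AM − 2:10 AM = 2 hours 50 minutes.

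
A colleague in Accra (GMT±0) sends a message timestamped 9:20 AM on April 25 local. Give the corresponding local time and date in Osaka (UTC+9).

Accra is UTC+0 so that is 9:20 AM UTC.
Osaka is UTC+9:00: 9:20 AM + 9:00 = 6:20 PM on Apr 25.

6:20 PM on April 25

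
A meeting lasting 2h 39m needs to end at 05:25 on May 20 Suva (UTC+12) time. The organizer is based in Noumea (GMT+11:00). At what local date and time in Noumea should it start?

Target end time in UTC: 05:25 − 12:00 = 17:25 on May 19.
Subtract 2 hours 39 minutes → start 14:46 UTC on May 19.
Noumea is UTC+11:00: 14:46 + 11:00 = 01:46 on May 20.

01:46 on May 20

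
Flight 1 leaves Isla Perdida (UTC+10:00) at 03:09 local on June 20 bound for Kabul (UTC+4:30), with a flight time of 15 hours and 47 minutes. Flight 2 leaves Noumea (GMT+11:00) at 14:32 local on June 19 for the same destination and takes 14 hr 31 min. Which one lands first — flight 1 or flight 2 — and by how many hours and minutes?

Flight 1 in UTC: 03:09 − 10:00 = 17:09 on Jun 19.
+15 hours and 47 minutes → arrive 08:56 UTC on Jun 20.
Flight 2 in UTC: 14:32 − 11:00 = 03:32 on Jun 19.
+14 hours and 31 minutes → arrive 18:03 UTC on Jun 19.
Flight 2 lands earlier by 14 hours 53 minutes.

the second, by 14 hours 53 minutes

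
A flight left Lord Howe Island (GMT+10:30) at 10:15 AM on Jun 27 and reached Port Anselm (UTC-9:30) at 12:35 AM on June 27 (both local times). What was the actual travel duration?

10 hours 20 minutes

Departure in UTC: 10:15 AM − 10:30 = 11:45 PM on Jun 26.
Arrival in UTC: 12:35 AM + 9:30 = 10:05 AM on Jun 27.
Elapsed = 10:05 AM − 11:45 PM (+1 day) = 10 hours 20 minutes.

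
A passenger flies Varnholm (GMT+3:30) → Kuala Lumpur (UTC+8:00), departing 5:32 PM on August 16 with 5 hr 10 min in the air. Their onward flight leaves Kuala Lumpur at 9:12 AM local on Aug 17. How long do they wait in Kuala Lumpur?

Convert departure to UTC: 5:32 PM − 3:30 = 2:02 PM UTC on Aug 16.
Add 5 hours and 10 minutes flight time → 7:12 PM UTC.
Kuala Lumpur is UTC+8:00, so local arrival = 7:12 PM + 8:00 = 3:12 AM on Aug 17.
Layover = 9:12 AM − 3:12 AM = 6 hours.

6 hours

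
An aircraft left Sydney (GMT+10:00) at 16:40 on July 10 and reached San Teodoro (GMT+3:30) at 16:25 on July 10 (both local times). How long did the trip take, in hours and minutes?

6 hours 15 minutes

San Teodoro is 6:30 behind Sydney.
Clock-face elapsed time (ignoring zones) is −15 minutes.
Actual elapsed = −15 minutes + 6:30 = 6 hours 15 minutes.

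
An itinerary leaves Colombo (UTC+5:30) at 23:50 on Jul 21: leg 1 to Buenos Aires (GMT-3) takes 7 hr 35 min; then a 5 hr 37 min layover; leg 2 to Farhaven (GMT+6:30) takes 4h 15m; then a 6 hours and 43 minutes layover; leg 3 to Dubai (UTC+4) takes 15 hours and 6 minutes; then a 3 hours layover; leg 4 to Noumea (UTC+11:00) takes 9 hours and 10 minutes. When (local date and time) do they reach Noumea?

Convert departure to UTC: 23:50 − 5:30 = 18:20 UTC on Jul 21.
Add 7 hours and 35 minutes leg 1 → 01:55 UTC (Jul 22).
Add 5 hours and 37 minutes layover in Buenos Aires → 07:32 UTC.
Add 4 hours 15 minutes leg 2 → 11:47 UTC.
Add 6 hours 43 minutes layover in Farhaven → 18:30 UTC.
Add 15 hours and 6 minutes leg 3 → 09:36 UTC (Jul 23).
Add 3 hours layover in Dubai → 12:36 UTC.
Add 9 hours and 10 minutes leg 4 → 21:46 UTC.
Noumea is UTC+11:00, so local arrival = 21:46 + 11:00 = 08:46 on Jul 24.

08:46 on July 24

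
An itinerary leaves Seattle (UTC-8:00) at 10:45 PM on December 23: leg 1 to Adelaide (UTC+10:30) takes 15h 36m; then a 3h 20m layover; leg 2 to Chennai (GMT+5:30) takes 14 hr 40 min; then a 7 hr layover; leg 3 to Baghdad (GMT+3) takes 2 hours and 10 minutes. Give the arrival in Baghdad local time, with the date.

Convert departure to UTC: 10:45 PM + 8:00 = 6:45 AM UTC on Dec 24.
Add 15 hours 36 minutes leg 1 → 10:21 PM UTC.
Add 3 hours and 20 minutes layover in Adelaide → 1:41 AM UTC (Dec 25).
Add 14 hours and 40 minutes leg 2 → 4:21 PM UTC.
Add 7 hours layover in Chennai → 11:21 PM UTC.
Add 2 hours and 10 minutes leg 3 → 1:31 AM UTC (Dec 26).
Baghdad is UTC+3:00, so local arrival = 1:31 AM + 3:00 = 4:31 AM on Dec 26.

4:31 AM on Dec 26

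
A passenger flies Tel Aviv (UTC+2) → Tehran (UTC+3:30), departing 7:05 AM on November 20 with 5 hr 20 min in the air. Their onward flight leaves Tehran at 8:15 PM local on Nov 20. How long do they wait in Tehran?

Convert departure to UTC: 7:05 AM − 2:00 = 5:05 AM UTC on Nov 20.
Add 5 hours 20 minutes flight time → 10:25 AM UTC.
Tehran is UTC+3:30, so local arrival = 10:25 AM + 3:30 = 1:55 PM on Nov 20.
Layover = 8:15 PM − 1:55 PM = 6 hours 20 minutes.

6 hours 20 minutes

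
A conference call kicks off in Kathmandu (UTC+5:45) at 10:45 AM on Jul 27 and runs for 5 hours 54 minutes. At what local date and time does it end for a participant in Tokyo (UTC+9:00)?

7:54 PM on July 27

Convert start to UTC: 10:45 AM − 5:45 = 5:00 AM UTC on Jul 27.
Add 5 hours 54 minutes duration → 10:54 AM UTC.
Tokyo is UTC+9:00, so local end time = 10:54 AM + 9:00 = 7:54 PM on Jul 27.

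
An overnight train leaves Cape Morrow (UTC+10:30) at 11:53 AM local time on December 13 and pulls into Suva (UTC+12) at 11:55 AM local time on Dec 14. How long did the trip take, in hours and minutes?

22 hours 32 minutes

Suva is 1:30 ahead of Cape Morrow.
Clock-face elapsed time (ignoring zones) is 24 hours 2 minutes.
Actual elapsed = 24 hours 2 minutes − 1:30 = 22 hours 32 minutes.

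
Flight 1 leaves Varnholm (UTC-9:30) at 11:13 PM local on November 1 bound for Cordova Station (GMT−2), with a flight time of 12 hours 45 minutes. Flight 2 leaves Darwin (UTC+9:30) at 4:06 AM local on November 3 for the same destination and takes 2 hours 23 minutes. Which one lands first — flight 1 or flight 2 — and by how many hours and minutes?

Flight 1 in UTC: 11:13 PM + 9:30 = 8:43 AM on Nov 2.
+12 hours and 45 minutes → arrive 9:28 PM UTC on Nov 2.
Flight 2 in UTC: 4:06 AM − 9:30 = 6:36 PM on Nov 2.
+2 hours and 23 minutes → arrive 8:59 PM UTC on Nov 2.
Flight 2 lands earlier by 29 minutes.

the second, by 29 minutes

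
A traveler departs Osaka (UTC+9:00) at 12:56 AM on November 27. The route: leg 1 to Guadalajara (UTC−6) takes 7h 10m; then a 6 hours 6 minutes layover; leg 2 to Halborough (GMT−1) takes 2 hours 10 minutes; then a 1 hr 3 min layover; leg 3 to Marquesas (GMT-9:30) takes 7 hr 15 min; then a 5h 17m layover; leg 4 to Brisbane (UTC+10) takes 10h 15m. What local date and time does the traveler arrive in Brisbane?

Convert departure to UTC: 12:56 AM − 9:00 = 3:56 PM UTC on Nov 26.
Add 7 hours and 10 minutes leg 1 → 11:06 PM UTC.
Add 6 hours and 6 minutes layover in Guadalajara → 5:12 AM UTC (Nov 27).
Add 2 hours and 10 minutes leg 2 → 7:22 AM UTC.
Add 1 hour 3 minutes layover in Halborough → 8:25 AM UTC.
Add 7 hours 15 minutes leg 3 → 3:40 PM UTC.
Add 5 hours 17 minutes layover in Marquesas → 8:57 PM UTC.
Add 10 hours and 15 minutes leg 4 → 7:12 AM UTC (Nov 28).
Brisbane is UTC+10:00, so local arrival = 7:12 AM + 10:00 = 5:12 PM on Nov 28.

5:12 PM on November 28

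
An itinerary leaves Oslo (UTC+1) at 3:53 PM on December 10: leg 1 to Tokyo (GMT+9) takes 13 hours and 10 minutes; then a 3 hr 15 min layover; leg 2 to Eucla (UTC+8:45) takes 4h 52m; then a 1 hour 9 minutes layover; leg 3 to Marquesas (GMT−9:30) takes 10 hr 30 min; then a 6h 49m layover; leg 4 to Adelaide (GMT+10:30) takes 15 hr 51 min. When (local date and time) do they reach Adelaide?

Convert departure to UTC: 3:53 PM − 1:00 = 2:53 PM UTC on Dec 10.
Add 13 hours and 10 minutes leg 1 → 4:03 AM UTC (Dec 11).
Add 3 hours and 15 minutes layover in Tokyo → 7:18 AM UTC.
Add 4 hours and 52 minutes leg 2 → 12:10 PM UTC.
Add 1 hour 9 minutes layover in Eucla → 1:19 PM UTC.
Add 10 hours 30 minutes leg 3 → 11:49 PM UTC.
Add 6 hours 49 minutes layover in Marquesas → 6:38 AM UTC (Dec 12).
Add 15 hours 51 minutes leg 4 → 10:29 PM UTC.
Adelaide is UTC+10:30, so local arrival = 10:29 PM + 10:30 = 8:59 AM on Dec 13.

8:59 AM on December 13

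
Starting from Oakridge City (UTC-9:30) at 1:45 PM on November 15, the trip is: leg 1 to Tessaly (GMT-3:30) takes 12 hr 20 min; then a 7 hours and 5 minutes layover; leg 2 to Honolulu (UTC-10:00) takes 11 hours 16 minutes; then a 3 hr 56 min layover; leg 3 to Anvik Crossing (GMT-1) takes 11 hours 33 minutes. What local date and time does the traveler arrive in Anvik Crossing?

8:25 PM on Nov 17

Convert departure to UTC: 1:45 PM + 9:30 = 11:15 PM UTC on Nov 15.
Add 12 hours 20 minutes leg 1 → 11:35 AM UTC (Nov 16).
Add 7 hours 5 minutes layover in Tessaly → 6:40 PM UTC.
Add 11 hours 16 minutes leg 2 → 5:56 AM UTC (Nov 17).
Add 3 hours 56 minutes layover in Honolulu → 9:52 AM UTC.
Add 11 hours and 33 minutes leg 3 → 9:25 PM UTC.
Anvik Crossing is UTC−1:00, so local arrival = 9:25 PM − 1:00 = 8:25 PM on Nov 17.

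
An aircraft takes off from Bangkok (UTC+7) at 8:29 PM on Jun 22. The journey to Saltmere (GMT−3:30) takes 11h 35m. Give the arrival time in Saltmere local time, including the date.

9:34 PM on June 22

Convert departure to UTC: 8:29 PM − 7:00 = 1:29 PM UTC on Jun 22.
Add 11 hours 35 minutes travel time → 1:04 AM UTC (Jun 23).
Saltmere is UTC−3:30, so local arrival = 1:04 AM − 3:30 = 9:34 PM on Jun 22.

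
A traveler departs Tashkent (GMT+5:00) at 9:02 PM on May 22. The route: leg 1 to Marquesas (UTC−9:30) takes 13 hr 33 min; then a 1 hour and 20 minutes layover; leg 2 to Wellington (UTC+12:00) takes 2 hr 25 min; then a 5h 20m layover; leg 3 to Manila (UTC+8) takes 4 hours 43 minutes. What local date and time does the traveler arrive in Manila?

Convert departure to UTC: 9:02 PM − 5:00 = 4:02 PM UTC on May 22.
Add 13 hours and 33 minutes leg 1 → 5:35 AM UTC (May 23).
Add 1 hour 20 minutes layover in Marquesas → 6:55 AM UTC.
Add 2 hours 25 minutes leg 2 → 9:20 AM UTC.
Add 5 hours and 20 minutes layover in Wellington → 2:40 PM UTC.
Add 4 hours and 43 minutes leg 3 → 7:23 PM UTC.
Manila is UTC+8:00, so local arrival = 7:23 PM + 8:00 = 3:23 AM on May 24.

3:23 AM on May 24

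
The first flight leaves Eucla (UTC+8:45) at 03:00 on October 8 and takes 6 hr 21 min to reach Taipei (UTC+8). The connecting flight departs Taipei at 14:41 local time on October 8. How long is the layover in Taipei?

Convert departure to UTC: 03:00 − 8:45 = 18:15 UTC on Oct 7.
Add 6 hours and 21 minutes flight time → 00:36 UTC (Oct 8).
Taipei is UTC+8:00, so local arrival = 00:36 + 8:00 = 08:36 on Oct 8.
Layover = 14:41 − 08:36 = 6 hours 5 minutes.

6 hours 5 minutes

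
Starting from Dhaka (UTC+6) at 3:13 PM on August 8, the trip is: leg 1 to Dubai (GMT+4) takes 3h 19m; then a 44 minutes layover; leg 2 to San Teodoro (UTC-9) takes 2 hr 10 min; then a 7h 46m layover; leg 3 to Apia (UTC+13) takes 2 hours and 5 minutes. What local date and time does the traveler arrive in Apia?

Convert departure to UTC: 3:13 PM − 6:00 = 9:13 AM UTC on Aug 8.
Add 3 hours 19 minutes leg 1 → 12:32 PM UTC.
Add 44 minutes layover in Dubai → 1:16 PM UTC.
Add 2 hours and 10 minutes leg 2 → 3:26 PM UTC.
Add 7 hours and 46 minutes layover in San Teodoro → 11:12 PM UTC.
Add 2 hours and 5 minutes leg 3 → 1:17 AM UTC (Aug 9).
Apia is UTC+13:00, so local arrival = 1:17 AM + 13:00 = 2:17 PM on Aug 9.

2:17 PM on August 9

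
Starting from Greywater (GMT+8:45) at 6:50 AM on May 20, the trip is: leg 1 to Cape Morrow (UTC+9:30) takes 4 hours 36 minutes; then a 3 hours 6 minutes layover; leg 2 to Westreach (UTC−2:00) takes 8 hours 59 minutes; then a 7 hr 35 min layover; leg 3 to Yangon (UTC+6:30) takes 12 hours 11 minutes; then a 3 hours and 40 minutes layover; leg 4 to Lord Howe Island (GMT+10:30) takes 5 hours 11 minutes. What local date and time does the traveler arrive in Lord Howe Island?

Convert departure to UTC: 6:50 AM − 8:45 = 10:05 PM UTC on May 19.
Add 4 hours 36 minutes leg 1 → 2:41 AM UTC (May 20).
Add 3 hours and 6 minutes layover in Cape Morrow → 5:47 AM UTC.
Add 8 hours and 59 minutes leg 2 → 2:46 PM UTC.
Add 7 hours 35 minutes layover in Westreach → 10:21 PM UTC.
Add 12 hours 11 minutes leg 3 → 10:32 AM UTC (May 21).
Add 3 hours 40 minutes layover in Yangon → 2:12 PM UTC.
Add 5 hours 11 minutes leg 4 → 7:23 PM UTC.
Lord Howe Island is UTC+10:30, so local arrival = 7:23 PM + 10:30 = 5:53 AM on May 22.

5:53 AM on May 22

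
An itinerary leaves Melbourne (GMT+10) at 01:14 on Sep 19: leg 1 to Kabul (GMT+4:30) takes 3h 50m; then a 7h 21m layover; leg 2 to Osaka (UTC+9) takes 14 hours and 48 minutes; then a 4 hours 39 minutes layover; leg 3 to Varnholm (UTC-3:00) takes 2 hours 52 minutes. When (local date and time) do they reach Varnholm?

21:44 on September 19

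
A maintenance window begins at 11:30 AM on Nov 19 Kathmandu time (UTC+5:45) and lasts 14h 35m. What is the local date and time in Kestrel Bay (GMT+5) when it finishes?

Convert start to UTC: 11:30 AM − 5:45 = 5:45 AM UTC on Nov 19.
Add 14 hours and 35 minutes duration → 8:20 PM UTC.
Kestrel Bay is UTC+5:00, so local end time = 8:20 PM + 5:00 = 1:20 AM on Nov 20.

1:20 AM on Nov 20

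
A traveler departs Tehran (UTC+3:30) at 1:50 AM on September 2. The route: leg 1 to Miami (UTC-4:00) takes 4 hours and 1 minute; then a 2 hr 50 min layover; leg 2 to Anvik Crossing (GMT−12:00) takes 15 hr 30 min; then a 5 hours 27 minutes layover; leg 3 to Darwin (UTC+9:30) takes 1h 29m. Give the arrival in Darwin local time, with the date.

1:07 PM on September 3

Convert departure to UTC: 1:50 AM − 3:30 = 10:20 PM UTC on Sep 1.
Add 4 hours 1 minute leg 1 → 2:21 AM UTC (Sep 2).
Add 2 hours and 50 minutes layover in Miami → 5:11 AM UTC.
Add 15 hours and 30 minutes leg 2 → 8:41 PM UTC.
Add 5 hours 27 minutes layover in Anvik Crossing → 2:08 AM UTC (Sep 3).
Add 1 hour 29 minutes leg 3 → 3:37 AM UTC.
Darwin is UTC+9:30, so local arrival = 3:37 AM + 9:30 = 1:07 PM on Sep 3.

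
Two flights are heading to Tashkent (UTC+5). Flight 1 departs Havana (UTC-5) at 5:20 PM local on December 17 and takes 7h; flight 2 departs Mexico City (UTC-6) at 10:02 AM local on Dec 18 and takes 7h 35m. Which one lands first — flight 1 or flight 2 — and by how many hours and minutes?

Flight 1 in UTC: 5:20 PM + 5:00 = 10:20 PM on Dec 17.
+7 hours → arrive 5:20 AM UTC on Dec 18.
Flight 2 in UTC: 10:02 AM + 6:00 = 4:02 PM on Dec 18.
+7 hours 35 minutes → arrive 11:37 PM UTC on Dec 18.
Flight 1 lands earlier by 18 hours 17 minutes.

the first, by 18 hours 17 minutes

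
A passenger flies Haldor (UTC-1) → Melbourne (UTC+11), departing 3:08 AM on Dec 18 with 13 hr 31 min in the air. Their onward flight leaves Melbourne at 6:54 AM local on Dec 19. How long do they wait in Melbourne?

2 hours 15 minutes

Convert departure to UTC: 3:08 AM + 1:00 = 4:08 AM UTC on Dec 18.
Add 13 hours 31 minutes flight time → 5:39 PM UTC.
Melbourne is UTC+11:00, so local arrival = 5:39 PM + 11:00 = 4:39 AM on Dec 19.
Layover = 6:54 AM − 4:39 AM = 2 hours 15 minutes.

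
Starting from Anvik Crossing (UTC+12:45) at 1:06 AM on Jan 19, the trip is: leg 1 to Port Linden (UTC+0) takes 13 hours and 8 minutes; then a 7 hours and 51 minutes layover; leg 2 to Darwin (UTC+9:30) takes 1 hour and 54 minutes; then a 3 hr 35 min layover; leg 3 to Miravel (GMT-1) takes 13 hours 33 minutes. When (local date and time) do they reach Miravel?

3:22 AM on January 20

Convert departure to UTC: 1:06 AM − 12:45 = 12:21 PM UTC on Jan 18.
Add 13 hours 8 minutes leg 1 → 1:29 AM UTC (Jan 19).
Add 7 hours and 51 minutes layover in Port Linden → 9:20 AM UTC.
Add 1 hour and 54 minutes leg 2 → 11:14 AM UTC.
Add 3 hours 35 minutes layover in Darwin → 2:49 PM UTC.
Add 13 hours 33 minutes leg 3 → 4:22 AM UTC (Jan 20).
Miravel is UTC−1:00, so local arrival = 4:22 AM − 1:00 = 3:22 AM on Jan 20.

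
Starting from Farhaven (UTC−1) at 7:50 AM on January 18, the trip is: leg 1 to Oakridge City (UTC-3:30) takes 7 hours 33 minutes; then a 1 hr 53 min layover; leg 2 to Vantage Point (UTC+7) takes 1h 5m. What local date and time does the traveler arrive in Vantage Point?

Convert departure to UTC: 7:50 AM + 1:00 = 8:50 AM UTC on Jan 18.
Add 7 hours and 33 minutes leg 1 → 4:23 PM UTC.
Add 1 hour 53 minutes layover in Oakridge City → 6:16 PM UTC.
Add 1 hour 5 minutes leg 2 → 7:21 PM UTC.
Vantage Point is UTC+7:00, so local arrival = 7:21 PM + 7:00 = 2:21 AM on Jan 19.

2:21 AM on Jan 19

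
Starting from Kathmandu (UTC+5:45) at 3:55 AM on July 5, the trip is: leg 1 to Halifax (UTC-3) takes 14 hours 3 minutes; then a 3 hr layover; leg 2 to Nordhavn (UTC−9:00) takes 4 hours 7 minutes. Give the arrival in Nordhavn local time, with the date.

10:20 AM on Jul 5

Convert departure to UTC: 3:55 AM − 5:45 = 10:10 PM UTC on Jul 4.
Add 14 hours 3 minutes leg 1 → 12:13 PM UTC (Jul 5).
Add 3 hours layover in Halifax → 3:13 PM UTC.
Add 4 hours and 7 minutes leg 2 → 7:20 PM UTC.
Nordhavn is UTC−9:00, so local arrival = 7:20 PM − 9:00 = 10:20 AM on Jul 5.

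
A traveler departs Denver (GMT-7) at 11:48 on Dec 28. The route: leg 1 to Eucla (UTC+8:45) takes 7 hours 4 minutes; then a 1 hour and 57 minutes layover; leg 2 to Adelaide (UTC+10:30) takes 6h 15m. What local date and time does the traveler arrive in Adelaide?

20:34 on December 29

Convert departure to UTC: 11:48 + 7:00 = 18:48 UTC on Dec 28.
Add 7 hours and 4 minutes leg 1 → 01:52 UTC (Dec 29).
Add 1 hour 57 minutes layover in Eucla → 03:49 UTC.
Add 6 hours and 15 minutes leg 2 → 10:04 UTC.
Adelaide is UTC+10:30, so local arrival = 10:04 + 10:30 = 20:34 on Dec 29.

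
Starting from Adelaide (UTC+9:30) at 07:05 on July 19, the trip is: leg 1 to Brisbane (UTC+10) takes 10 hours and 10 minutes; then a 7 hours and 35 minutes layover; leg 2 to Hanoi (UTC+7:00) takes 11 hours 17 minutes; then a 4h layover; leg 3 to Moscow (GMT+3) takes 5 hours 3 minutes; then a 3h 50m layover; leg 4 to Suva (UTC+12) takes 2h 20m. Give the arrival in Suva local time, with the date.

Convert departure to UTC: 07:05 − 9:30 = 21:35 UTC on Jul 18.
Add 10 hours 10 minutes leg 1 → 07:45 UTC (Jul 19).
Add 7 hours and 35 minutes layover in Brisbane → 15:20 UTC.
Add 11 hours 17 minutes leg 2 → 02:37 UTC (Jul 20).
Add 4 hours layover in Hanoi → 06:37 UTC.
Add 5 hours 3 minutes leg 3 → 11:40 UTC.
Add 3 hours 50 minutes layover in Moscow → 15:30 UTC.
Add 2 hours and 20 minutes leg 4 → 17:50 UTC.
Suva is UTC+12:00, so local arrival = 17:50 + 12:00 = 05:50 on Jul 21.

05:50 on July 21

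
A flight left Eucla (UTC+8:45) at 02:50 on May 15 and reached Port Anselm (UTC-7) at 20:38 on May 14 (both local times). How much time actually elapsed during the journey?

9 hours 33 minutes

Port Anselm is 15:45 behind Eucla.
Clock-face elapsed time (ignoring zones) is −6 hours 12 minutes.
Actual elapsed = −6 hours 12 minutes + 15:45 = 9 hours 33 minutes.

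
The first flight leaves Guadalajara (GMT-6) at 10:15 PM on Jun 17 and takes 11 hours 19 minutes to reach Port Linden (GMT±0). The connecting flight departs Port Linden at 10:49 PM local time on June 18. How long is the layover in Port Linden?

7 hours 15 minutes

Convert departure to UTC: 10:15 PM + 6:00 = 4:15 AM UTC on Jun 18.
Add 11 hours and 19 minutes flight time → 3:34 PM UTC.
Port Linden is UTC+0, so local arrival is the same: 3:34 PM on Jun 18.
Layover = 10:49 PM − 3:34 PM = 7 hours 15 minutes.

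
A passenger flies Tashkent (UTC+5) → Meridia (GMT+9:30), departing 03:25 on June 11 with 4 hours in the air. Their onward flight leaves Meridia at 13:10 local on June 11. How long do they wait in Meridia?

Convert departure to UTC: 03:25 − 5:00 = 22:25 UTC on Jun 10.
Add 4 hours flight time → 02:25 UTC (Jun 11).
Meridia is UTC+9:30, so local arrival = 02:25 + 9:30 = 11:55 on Jun 11.
Layover = 13:10 − 11:55 = 1 hour 15 minutes.

1 hour 15 minutes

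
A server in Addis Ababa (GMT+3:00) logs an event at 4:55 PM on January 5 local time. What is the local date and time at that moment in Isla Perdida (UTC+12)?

1:55 AM on January 6

Isla Perdida is 9:00 ahead of Addis Ababa.
Shift by the zone difference: 4:55 PM + 9:00 = 1:55 AM on Jan 6 in Isla Perdida.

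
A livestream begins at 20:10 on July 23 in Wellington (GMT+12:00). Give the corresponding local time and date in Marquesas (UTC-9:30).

22:40 on Jul 22

In UTC: 20:10 − 12:00 = 08:10 on Jul 23.
Marquesas is UTC−9:30: 08:10 − 9:30 = 22:40 on Jul 22.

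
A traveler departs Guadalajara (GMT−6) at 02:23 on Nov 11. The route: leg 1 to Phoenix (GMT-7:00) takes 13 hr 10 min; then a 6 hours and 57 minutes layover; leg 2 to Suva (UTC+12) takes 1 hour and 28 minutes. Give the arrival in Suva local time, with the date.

Convert departure to UTC: 02:23 + 6:00 = 08:23 UTC on Nov 11.
Add 13 hours 10 minutes leg 1 → 21:33 UTC.
Add 6 hours 57 minutes layover in Phoenix → 04:30 UTC (Nov 12).
Add 1 hour and 28 minutes leg 2 → 05:58 UTC.
Suva is UTC+12:00, so local arrival = 05:58 + 12:00 = 17:58 on Nov 12.

17:58 on November 12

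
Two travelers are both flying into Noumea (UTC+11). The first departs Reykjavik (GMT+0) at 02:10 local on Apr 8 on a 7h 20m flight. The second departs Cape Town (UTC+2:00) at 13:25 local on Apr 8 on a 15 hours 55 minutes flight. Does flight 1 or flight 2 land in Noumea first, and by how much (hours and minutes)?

the first, by 17 hours 50 minutes

Flight 1 departs at 02:10 UTC (Apr 8).
+7 hours and 20 minutes → arrive 09:30 UTC on Apr 8.
Flight 2 in UTC: 13:25 − 2:00 = 11:25 on Apr 8.
+15 hours and 55 minutes → arrive 03:20 UTC on Apr 9.
Flight 1 lands earlier by 17 hours 50 minutes.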